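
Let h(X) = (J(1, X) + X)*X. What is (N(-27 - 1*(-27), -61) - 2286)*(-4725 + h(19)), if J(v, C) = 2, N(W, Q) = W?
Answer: 9889236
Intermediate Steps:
h(X) = X*(2 + X) (h(X) = (2 + X)*X = X*(2 + X))
(N(-27 - 1*(-27), -61) - 2286)*(-4725 + h(19)) = ((-27 - 1*(-27)) - 2286)*(-4725 + 19*(2 + 19)) = ((-27 + 27) - 2286)*(-4725 + 19*21) = (0 - 2286)*(-4725 + 399) = -2286*(-4326) = 9889236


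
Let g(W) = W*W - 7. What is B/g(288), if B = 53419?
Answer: 53419/82937 ≈ 0.64409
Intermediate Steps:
g(W) = -7 + W² (g(W) = W² - 7 = -7 + W²)
B/g(288) = 53419/(-7 + 288²) = 53419/(-7 + 82944) = 53419/82937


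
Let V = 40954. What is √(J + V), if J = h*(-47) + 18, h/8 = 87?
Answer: 2*√2065 ≈ 90.885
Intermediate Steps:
h = 696 (h = 8*87 = 696)
J = -32694 (J = 696*(-47) + 18 = -32712 + 18 = -32694)
√(J + V) = √(-32694 + 40954) = √8260 = 2*√2065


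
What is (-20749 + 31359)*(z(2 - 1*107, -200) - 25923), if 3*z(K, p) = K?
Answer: -275414380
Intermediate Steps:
z(K, p) = K/3
(-20749 + 31359)*(z(2 - 1*107, -200) - 25923) = (-20749 + 31359)*((2 - 1*107)/3 - 25923) = 10610*((2 - 107)/3 - 25923) = 10610*((⅓)*(-105) - 25923) = 10610*(-35 - 25923) = 10610*(-25958) = -275414380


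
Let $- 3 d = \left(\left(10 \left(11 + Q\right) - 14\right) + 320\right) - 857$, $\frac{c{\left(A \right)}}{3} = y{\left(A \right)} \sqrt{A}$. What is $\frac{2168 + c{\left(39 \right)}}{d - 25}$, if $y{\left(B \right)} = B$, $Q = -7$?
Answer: $\frac{1626}{109} + \frac{351 \sqrt{39}}{436} \approx 19.945$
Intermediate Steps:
$c{\left(A \right)} = 3 A^{\frac{3}{2}}$ ($c{\left(A \right)} = 3 A \sqrt{A} = 3 A^{\frac{3}{2}}$)
$d = \frac{511}{3}$ ($d = - \frac{\left(\left(10 \left(11 - 7\right) - 14\right) + 320\right) - 857}{3} = - \frac{\left(\left(10 \cdot 4 - 14\right) + 320\right) - 857}{3} = - \frac{\left(\left(40 - 14\right) + 320\right) - 857}{3} = - \frac{\left(26 + 320\right) - 857}{3} = - \frac{346 - 857}{3} = \left(- \frac{1}{3}\right) \left(-511\right) = \frac{511}{3} \approx 170.33$)
$\frac{2168 + c{\left(39 \right)}}{d - 25} = \frac{2168 + 3 \cdot 39^{\frac{3}{2}}}{\frac{511}{3} - 25} = \frac{2168 + 3 \cdot 39 \sqrt{39}}{\frac{436}{3}} = \left(2168 + 117 \sqrt{39}\right) \frac{3}{436} = \frac{1626}{109} + \frac{351 \sqrt{39}}{436}$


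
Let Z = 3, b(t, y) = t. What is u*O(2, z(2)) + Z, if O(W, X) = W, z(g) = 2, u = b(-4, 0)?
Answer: -5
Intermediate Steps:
u = -4
u*O(2, z(2)) + Z = -4*2 + 3 = -8 + 3 = -5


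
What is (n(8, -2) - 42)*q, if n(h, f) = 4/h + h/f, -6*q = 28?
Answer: 637/3 ≈ 212.33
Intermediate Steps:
q = -14/3 (q = -1/6*28 = -14/3 ≈ -4.6667)
(n(8, -2) - 42)*q = ((4/8 + 8/(-2)) - 42)*(-14/3) = ((4*(1/8) + 8*(-1/2)) - 42)*(-14/3) = ((1/2 - 4) - 42)*(-14/3) = (-7/2 - 42)*(-14/3) = -91/2*(-14/3) = 637/3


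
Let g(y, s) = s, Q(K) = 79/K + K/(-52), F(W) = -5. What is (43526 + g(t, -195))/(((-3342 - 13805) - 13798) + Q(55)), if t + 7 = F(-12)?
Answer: -123926660/88501617 ≈ -1.4003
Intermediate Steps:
t = -12 (t = -7 - 5 = -12)
Q(K) = 79/K - K/52 (Q(K) = 79/K + K*(-1/52) = 79/K - K/52)
(43526 + g(t, -195))/(((-3342 - 13805) - 13798) + Q(55)) = (43526 - 195)/(((-3342 - 13805) - 13798) + (79/55 - 1/52*55)) = 43331/((-17147 - 13798) + (79*(1/55) - 55/52)) = 43331/(-30945 + (79/55 - 55/52)) = 43331/(-30945 + 1083/2860) = 43331/(-88501617/2860) = 43331*(-2860/88501617) = -123926660/88501617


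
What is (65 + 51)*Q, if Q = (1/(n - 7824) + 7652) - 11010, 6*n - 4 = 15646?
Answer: -6094944964/15647 ≈ -3.8953e+5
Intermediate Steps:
n = 7825/3 (n = 2/3 + (1/6)*15646 = 2/3 + 7823/3 = 7825/3 ≈ 2608.3)
Q = -52542629/15647 (Q = (1/(7825/3 - 7824) + 7652) - 11010 = (1/(-15647/3) + 7652) - 11010 = (-3/15647 + 7652) - 11010 = 119730841/15647 - 11010 = -52542629/15647 ≈ -3358.0)
(65 + 51)*Q = (65 + 51)*(-52542629/15647) = 116*(-52542629/15647) = -6094944964/15647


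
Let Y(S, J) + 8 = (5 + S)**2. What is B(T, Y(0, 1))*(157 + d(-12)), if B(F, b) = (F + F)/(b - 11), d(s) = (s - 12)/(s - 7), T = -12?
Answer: -12028/19 ≈ -633.05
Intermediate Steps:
Y(S, J) = -8 + (5 + S)**2
d(s) = (-12 + s)/(-7 + s)
B(F, b) = 2*F/(-11 + b) (B(F, b) = (2*F)/(-11 + b) = 2*F/(-11 + b))
B(T, Y(0, 1))*(157 + d(-12)) = (2*(-12)/(-11 + (-8 + (5 + 0)**2)))*(157 + (-12 - 12)/(-7 - 12)) = (2*(-12)/(-11 + (-8 + 5**2)))*(157 - 24/(-19)) = (2*(-12)/(-11 + (-8 + 25)))*(157 - 1/19*(-24)) = (2*(-12)/(-11 + 17))*(157 + 24/19) = (2*(-12)/6)*(3007/19) = (2*(-12)*(1/6))*(3007/19) = -4*3007/19 = -12028/19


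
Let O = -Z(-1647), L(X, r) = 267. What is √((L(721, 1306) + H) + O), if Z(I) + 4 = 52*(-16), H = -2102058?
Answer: I*√2100955 ≈ 1449.5*I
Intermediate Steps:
Z(I) = -836 (Z(I) = -4 + 52*(-16) = -4 - 832 = -836)
O = 836 (O = -1*(-836) = 836)
√((L(721, 1306) + H) + O) = √((267 - 2102058) + 836) = √(-2101791 + 836) = √(-2100955) = I*√2100955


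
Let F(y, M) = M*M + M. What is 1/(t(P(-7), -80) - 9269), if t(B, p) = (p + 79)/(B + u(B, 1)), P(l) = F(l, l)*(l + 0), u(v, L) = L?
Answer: -293/2715816 ≈ -0.00010789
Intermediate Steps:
F(y, M) = M + M² (F(y, M) = M² + M = M + M²)
P(l) = l²*(1 + l) (P(l) = (l*(1 + l))*(l + 0) = (l*(1 + l))*l = l²*(1 + l))
t(B, p) = (79 + p)/(1 + B) (t(B, p) = (p + 79)/(B + 1) = (79 + p)/(1 + B))
1/(t(P(-7), -80) - 9269) = 1/((79 - 80)/(1 + (-7)²*(1 - 7)) - 9269) = 1/(-1/(1 + 49*(-6)) - 9269) = 1/(-1/(1 - 294) - 9269) = 1/(-1/(-293) - 9269) = 1/(-1/293*(-1) - 9269) = 1/(1/293 - 9269) = 1/(-2715816/293) = -293/2715816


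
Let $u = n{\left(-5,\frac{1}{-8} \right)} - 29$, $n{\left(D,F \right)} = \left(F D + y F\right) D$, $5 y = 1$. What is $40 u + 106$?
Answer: $-1174$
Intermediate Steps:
$y = \frac{1}{5}$ ($y = \frac{1}{5} \cdot 1 = \frac{1}{5} \approx 0.2$)
$n{\left(D,F \right)} = D \left(\frac{F}{5} + D F\right)$ ($n{\left(D,F \right)} = \left(F D + \frac{F}{5}\right) D = \left(D F + \frac{F}{5}\right) D = \left(\frac{F}{5} + D F\right) D = D \left(\frac{F}{5} + D F\right)$)
$u = -32$ ($u = \frac{1}{5} \left(-5\right) \frac{1}{-8} \left(1 + 5 \left(-5\right)\right) - 29 = \frac{1}{5} \left(-5\right) \left(- \frac{1}{8}\right) \left(1 - 25\right) - 29 = \frac{1}{5} \left(-5\right) \left(- \frac{1}{8}\right) \left(-24\right) - 29 = -3 - 29 = -32$)
$40 u + 106 = 40 \left(-32\right) + 106 = -1280 + 106 = -1174$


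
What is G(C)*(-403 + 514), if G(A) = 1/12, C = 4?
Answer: 37/4 ≈ 9.2500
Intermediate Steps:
G(A) = 1/12
G(C)*(-403 + 514) = (-403 + 514)/12 = (1/12)*111 = 37/4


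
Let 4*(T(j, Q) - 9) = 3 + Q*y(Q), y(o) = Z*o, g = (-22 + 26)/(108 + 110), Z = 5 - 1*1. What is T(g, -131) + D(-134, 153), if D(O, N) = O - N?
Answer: 67535/4 ≈ 16884.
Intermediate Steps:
Z = 4 (Z = 5 - 1 = 4)
g = 2/109 (g = 4/218 = 4*(1/218) = 2/109 ≈ 0.018349)
y(o) = 4*o
T(j, Q) = 39/4 + Q² (T(j, Q) = 9 + (3 + Q*(4*Q))/4 = 9 + (3 + 4*Q²)/4 = 9 + (¾ + Q²) = 39/4 + Q²)
T(g, -131) + D(-134, 153) = (39/4 + (-131)²) + (-134 - 1*153) = (39/4 + 17161) + (-134 - 153) = 68683/4 - 287 = 67535/4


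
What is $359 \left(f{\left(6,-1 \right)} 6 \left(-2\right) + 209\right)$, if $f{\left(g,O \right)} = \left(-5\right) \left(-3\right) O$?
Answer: $139651$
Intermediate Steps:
$f{\left(g,O \right)} = 15 O$
$359 \left(f{\left(6,-1 \right)} 6 \left(-2\right) + 209\right) = 359 \left(15 \left(-1\right) 6 \left(-2\right) + 209\right) = 359 \left(\left(-15\right) 6 \left(-2\right) + 209\right) = 359 \left(\left(-90\right) \left(-2\right) + 209\right) = 359 \left(180 + 209\right) = 359 \cdot 389 = 139651$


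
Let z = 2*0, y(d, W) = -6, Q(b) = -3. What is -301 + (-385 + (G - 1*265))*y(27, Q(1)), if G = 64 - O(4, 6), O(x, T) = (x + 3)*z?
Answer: 3215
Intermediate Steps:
z = 0
O(x, T) = 0 (O(x, T) = (x + 3)*0 = (3 + x)*0 = 0)
G = 64 (G = 64 - 1*0 = 64 + 0 = 64)
-301 + (-385 + (G - 1*265))*y(27, Q(1)) = -301 + (-385 + (64 - 1*265))*(-6) = -301 + (-385 + (64 - 265))*(-6) = -301 + (-385 - 201)*(-6) = -301 - 586*(-6) = -301 + 3516 = 3215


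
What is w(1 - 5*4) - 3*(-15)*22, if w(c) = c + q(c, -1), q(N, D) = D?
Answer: 970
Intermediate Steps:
w(c) = -1 + c (w(c) = c - 1 = -1 + c)
w(1 - 5*4) - 3*(-15)*22 = (-1 + (1 - 5*4)) - 3*(-15)*22 = (-1 + (1 - 20)) + 45*22 = (-1 - 19) + 990 = -20 + 990 = 970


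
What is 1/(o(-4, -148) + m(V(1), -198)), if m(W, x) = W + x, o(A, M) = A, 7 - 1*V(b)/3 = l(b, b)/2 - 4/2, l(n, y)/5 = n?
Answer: -2/365 ≈ -0.0054795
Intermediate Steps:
l(n, y) = 5*n
V(b) = 27 - 15*b/2 (V(b) = 21 - 3*((5*b)/2 - 4/2) = 21 - 3*((5*b)*(½) - 4*½) = 21 - 3*(5*b/2 - 2) = 21 - 3*(-2 + 5*b/2) = 21 + (6 - 15*b/2) = 27 - 15*b/2)
1/(o(-4, -148) + m(V(1), -198)) = 1/(-4 + ((27 - 15/2*1) - 198)) = 1/(-4 + ((27 - 15/2) - 198)) = 1/(-4 + (39/2 - 198)) = 1/(-4 - 357/2) = 1/(-365/2) = -2/365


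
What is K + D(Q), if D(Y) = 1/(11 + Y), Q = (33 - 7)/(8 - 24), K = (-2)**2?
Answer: 308/75 ≈ 4.1067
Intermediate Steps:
K = 4
Q = -13/8 (Q = 26/(-16) = 26*(-1/16) = -13/8 ≈ -1.6250)
K + D(Q) = 4 + 1/(11 - 13/8) = 4 + 1/(75/8) = 4 + 8/75 = 308/75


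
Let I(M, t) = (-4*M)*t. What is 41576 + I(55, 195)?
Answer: -1324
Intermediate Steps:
I(M, t) = -4*M*t
41576 + I(55, 195) = 41576 - 4*55*195 = 41576 - 42900 = -1324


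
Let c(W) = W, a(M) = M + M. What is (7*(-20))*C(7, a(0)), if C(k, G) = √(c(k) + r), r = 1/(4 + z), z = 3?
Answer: -100*√14 ≈ -374.17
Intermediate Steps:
a(M) = 2*M
r = ⅐ (r = 1/(4 + 3) = 1/7 = ⅐ ≈ 0.14286)
C(k, G) = √(⅐ + k) (C(k, G) = √(k + ⅐) = √(⅐ + k))
(7*(-20))*C(7, a(0)) = (7*(-20))*(√(7 + 49*7)/7) = -20*√(7 + 343) = -20*√350 = -20*5*√14 = -100*√14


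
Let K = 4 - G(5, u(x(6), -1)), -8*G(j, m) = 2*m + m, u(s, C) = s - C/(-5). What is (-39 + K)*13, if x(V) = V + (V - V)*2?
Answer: -17069/40 ≈ -426.73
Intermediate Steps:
x(V) = V (x(V) = V + 0*2 = V + 0 = V)
u(s, C) = s + C/5 (u(s, C) = s - C*(-1)/5 = s - (-1)*C/5 = s + C/5)
G(j, m) = -3*m/8 (G(j, m) = -(2*m + m)/8 = -3*m/8)
K = 247/40 (K = 4 - (-3)*(6 + (⅕)*(-1))/8 = 4 - (-3)*(6 - ⅕)/8 = 4 - (-3)*29/(8*5) = 4 - 1*(-87/40) = 4 + 87/40 = 247/40 ≈ 6.1750)
(-39 + K)*13 = (-39 + 247/40)*13 = -1313/40*13 = -17069/40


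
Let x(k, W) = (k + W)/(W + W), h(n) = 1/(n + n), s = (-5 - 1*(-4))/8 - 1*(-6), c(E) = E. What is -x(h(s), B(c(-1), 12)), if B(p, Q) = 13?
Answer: -615/1222 ≈ -0.50327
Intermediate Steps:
s = 47/8 (s = (-5 + 4)*(1/8) + 6 = -1*1/8 + 6 = -1/8 + 6 = 47/8 ≈ 5.8750)
h(n) = 1/(2*n)
x(k, W) = (W + k)/(2*W) (x(k, W) = (W + k)/((2*W)) = (W + k)*(1/(2*W)) = (W + k)/(2*W))
-x(h(s), B(c(-1), 12)) = -(13 + 1/(2*(47/8)))/(2*13) = -(13 + (1/2)*(8/47))/(2*13) = -(13 + 4/47)/(2*13) = -615/(2*13*47) = -1*615/1222 = -615/1222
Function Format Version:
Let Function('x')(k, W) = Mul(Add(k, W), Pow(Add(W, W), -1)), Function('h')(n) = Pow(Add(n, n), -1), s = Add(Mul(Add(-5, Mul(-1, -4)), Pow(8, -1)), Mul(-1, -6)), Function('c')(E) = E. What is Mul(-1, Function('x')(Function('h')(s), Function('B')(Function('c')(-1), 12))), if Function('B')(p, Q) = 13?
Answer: Rational(-615, 1222) ≈ -0.50327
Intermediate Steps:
s = Rational(47, 8) (s = Add(Mul(Add(-5, 4), Rational(1, 8)), 6) = Add(Mul(-1, Rational(1, 8)), 6) = Add(Rational(-1, 8), 6) = Rational(47, 8) ≈ 5.8750)
Function('h')(n) = Mul(Rational(1, 2), Pow(n, -1)) (Function('h')(n) = Pow(Mul(2, n), -1) = Mul(Rational(1, 2), Pow(n, -1)))
Function('x')(k, W) = Mul(Rational(1, 2), Pow(W, -1), Add(W, k)) (Function('x')(k, W) = Mul(Add(W, k), Pow(Mul(2, W), -1)) = Mul(Add(W, k), Mul(Rational(1, 2), Pow(W, -1))) = Mul(Rational(1, 2), Pow(W, -1), Add(W, k)))
Mul(-1, Function('x')(Function('h')(s), Function('B')(Function('c')(-1), 12))) = Mul(-1, Mul(Rational(1, 2), Pow(13, -1), Add(13, Mul(Rational(1, 2), Pow(Rational(47, 8), -1))))) = Mul(-1, Mul(Rational(1, 2), Rational(1, 13), Add(13, Mul(Rational(1, 2), Rational(8, 47))))) = Mul(-1, Mul(Rational(1, 2), Rational(1, 13), Add(13, Rational(4, 47)))) = Mul(-1, Mul(Rational(1, 2), Rational(1, 13), Rational(615, 47))) = Mul(-1, Rational(615, 1222)) = Rational(-615, 1222)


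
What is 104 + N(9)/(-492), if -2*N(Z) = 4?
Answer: 25585/246 ≈ 104.00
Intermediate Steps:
N(Z) = -2 (N(Z) = -½*4 = -2)
104 + N(9)/(-492) = 104 - 2/(-492) = 104 - 2*(-1/492) = 104 + 1/246 = 25585/246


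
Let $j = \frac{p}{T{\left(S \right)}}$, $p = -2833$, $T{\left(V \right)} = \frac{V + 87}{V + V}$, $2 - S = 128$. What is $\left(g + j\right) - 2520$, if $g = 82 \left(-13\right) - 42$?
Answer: $- \frac{285136}{13} \approx -21934.0$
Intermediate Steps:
$S = -126$ ($S = 2 - 128 = -126$)
$T{\left(V \right)} = \frac{87 + V}{2 V}$
$g = -1108$ ($g = -1066 - 42 = -1108$)
$j = - \frac{237972}{13}$ ($j = - \frac{2833}{\frac{1}{2} \frac{1}{-126} \left(87 - 126\right)} = - \frac{2833}{\frac{1}{2} \left(- \frac{1}{126}\right) \left(-39\right)} = - \frac{2833}{\frac{13}{84}} = \left(-2833\right) \frac{84}{13} = - \frac{237972}{13} \approx -18306.0$)
$\left(g + j\right) - 2520 = \left(-1108 - \frac{237972}{13}\right) - 2520 = - \frac{252376}{13} - 2520 = - \frac{285136}{13}$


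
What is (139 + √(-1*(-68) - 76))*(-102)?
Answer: -14178 - 204*I*√2 ≈ -14178.0 - 288.5*I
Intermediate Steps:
(139 + √(-1*(-68) - 76))*(-102) = (139 + √(68 - 76))*(-102) = (139 + √(-8))*(-102) = (139 + 2*I*√2)*(-102) = -14178 - 204*I*√2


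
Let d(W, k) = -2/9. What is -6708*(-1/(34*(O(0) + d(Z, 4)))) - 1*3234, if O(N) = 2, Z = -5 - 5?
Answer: -424731/136 ≈ -3123.0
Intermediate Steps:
Z = -10
d(W, k) = -2/9 (d(W, k) = -2*1/9 = -2/9)
-6708*(-1/(34*(O(0) + d(Z, 4)))) - 1*3234 = -6708*(-1/(34*(2 - 2/9))) - 1*3234 = -6708/((16/9)*(-34)) - 3234 = -6708/(-544/9) - 3234 = -6708*(-9/544) - 3234 = 15093/136 - 3234 = -424731/136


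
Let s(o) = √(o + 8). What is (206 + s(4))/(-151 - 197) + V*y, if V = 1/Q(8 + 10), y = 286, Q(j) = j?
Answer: 7985/522 - √3/174 ≈ 15.287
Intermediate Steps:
s(o) = √(8 + o)
V = 1/18 (V = 1/(8 + 10) = 1/18 ≈ 0.055556)
(206 + s(4))/(-151 - 197) + V*y = (206 + √(8 + 4))/(-151 - 197) + (1/18)*286 = (206 + √12)/(-348) + 143/9 = (206 + 2*√3)*(-1/348) + 143/9 = (-103/174 - √3/174) + 143/9 = 7985/522 - √3/174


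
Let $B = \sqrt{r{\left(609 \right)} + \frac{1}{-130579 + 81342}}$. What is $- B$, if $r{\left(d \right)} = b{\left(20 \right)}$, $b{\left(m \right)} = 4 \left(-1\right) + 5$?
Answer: $- \frac{2 \sqrt{606058233}}{49237} \approx -0.99999$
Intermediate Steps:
$b{\left(m \right)} = 1$ ($b{\left(m \right)} = -4 + 5 = 1$)
$r{\left(d \right)} = 1$
$B = \frac{2 \sqrt{606058233}}{49237}$ ($B = \sqrt{1 + \frac{1}{-130579 + 81342}} = \sqrt{1 + \frac{1}{-49237}} = \sqrt{1 - \frac{1}{49237}} = \sqrt{\frac{49236}{49237}} = \frac{2 \sqrt{606058233}}{49237} \approx 0.99999$)
$- B = - \frac{2 \sqrt{606058233}}{49237}$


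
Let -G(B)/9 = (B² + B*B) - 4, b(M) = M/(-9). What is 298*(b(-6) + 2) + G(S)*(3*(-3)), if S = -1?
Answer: 1898/3 ≈ 632.67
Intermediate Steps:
b(M) = -M/9 (b(M) = M*(-⅑) = -M/9)
G(B) = 36 - 18*B² (G(B) = -9*((B² + B*B) - 4) = -9*((B² + B²) - 4) = -9*(2*B² - 4) = -9*(-4 + 2*B²) = 36 - 18*B²)
298*(b(-6) + 2) + G(S)*(3*(-3)) = 298*(-⅑*(-6) + 2) + (36 - 18*(-1)²)*(3*(-3)) = 298*(⅔ + 2) + (36 - 18*1)*(-9) = 298*(8/3) + (36 - 18)*(-9) = 2384/3 + 18*(-9) = 2384/3 - 162 = 1898/3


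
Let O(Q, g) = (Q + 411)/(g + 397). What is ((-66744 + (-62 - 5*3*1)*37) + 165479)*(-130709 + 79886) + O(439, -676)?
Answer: -1359626756512/279 ≈ -4.8732e+9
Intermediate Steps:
O(Q, g) = (411 + Q)/(397 + g)
((-66744 + (-62 - 5*3*1)*37) + 165479)*(-130709 + 79886) + O(439, -676) = ((-66744 + (-62 - 5*3*1)*37) + 165479)*(-130709 + 79886) + (411 + 439)/(397 - 676) = ((-66744 + (-62 - 15*1)*37) + 165479)*(-50823) + 850/(-279) = ((-66744 + (-62 - 15)*37) + 165479)*(-50823) - 1/279*850 = ((-66744 - 77*37) + 165479)*(-50823) - 850/279 = ((-66744 - 2849) + 165479)*(-50823) - 850/279 = (-69593 + 165479)*(-50823) - 850/279 = 95886*(-50823) - 850/279 = -4873214178 - 850/279 = -1359626756512/279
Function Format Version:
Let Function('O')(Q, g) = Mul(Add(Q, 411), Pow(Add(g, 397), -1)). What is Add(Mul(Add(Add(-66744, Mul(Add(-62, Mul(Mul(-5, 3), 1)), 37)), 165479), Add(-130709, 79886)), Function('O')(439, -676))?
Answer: Rational(-1359626756512, 279) ≈ -4.8732e+9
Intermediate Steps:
Function('O')(Q, g) = Mul(Pow(Add(397, g), -1), Add(411, Q)) (Function('O')(Q, g) = Mul(Add(411, Q), Pow(Add(397, g), -1)) = Mul(Pow(Add(397, g), -1), Add(411, Q)))
Add(Mul(Add(Add(-66744, Mul(Add(-62, Mul(Mul(-5, 3), 1)), 37)), 165479), Add(-130709, 79886)), Function('O')(439, -676)) = Add(Mul(Add(Add(-66744, Mul(Add(-62, Mul(Mul(-5, 3), 1)), 37)), 165479), Add(-130709, 79886)), Mul(Pow(Add(397, -676), -1), Add(411, 439))) = Add(Mul(Add(Add(-66744, Mul(Add(-62, Mul(-15, 1)), 37)), 165479), -50823), Mul(Pow(-279, -1), 850)) = Add(Mul(Add(Add(-66744, Mul(Add(-62, -15), 37)), 165479), -50823), Mul(Rational(-1, 279), 850)) = Add(Mul(Add(Add(-66744, Mul(-77, 37)), 165479), -50823), Rational(-850, 279)) = Add(Mul(Add(Add(-66744, -2849), 165479), -50823), Rational(-850, 279)) = Add(Mul(Add(-69593, 165479), -50823), Rational(-850, 279)) = Add(Mul(95886, -50823), Rational(-850, 279)) = Add(-4873214178, Rational(-850, 279)) = Rational(-1359626756512, 279)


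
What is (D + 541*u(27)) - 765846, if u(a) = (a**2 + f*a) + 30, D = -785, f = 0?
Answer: -356012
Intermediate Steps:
u(a) = 30 + a**2 (u(a) = (a**2 + 0*a) + 30 = (a**2 + 0) + 30 = a**2 + 30 = 30 + a**2)
(D + 541*u(27)) - 765846 = (-785 + 541*(30 + 27**2)) - 765846 = (-785 + 541*(30 + 729)) - 765846 = (-785 + 541*759) - 765846 = (-785 + 410619) - 765846 = 409834 - 765846 = -356012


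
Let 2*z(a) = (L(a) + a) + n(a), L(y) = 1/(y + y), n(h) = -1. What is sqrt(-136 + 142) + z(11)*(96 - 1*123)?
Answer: -5967/44 + sqrt(6) ≈ -133.16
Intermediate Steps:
L(y) = 1/(2*y)
z(a) = -1/2 + a/2 + 1/(4*a) (z(a) = ((1/(2*a) + a) - 1)/2 = ((a + 1/(2*a)) - 1)/2 = (-1 + a + 1/(2*a))/2 = -1/2 + a/2 + 1/(4*a))
sqrt(-136 + 142) + z(11)*(96 - 1*123) = sqrt(-136 + 142) + ((1/4)*(1 + 2*11*(-1 + 11))/11)*(96 - 1*123) = sqrt(6) + ((1/4)*(1/11)*(1 + 2*11*10))*(96 - 123) = sqrt(6) + ((1/4)*(1/11)*(1 + 220))*(-27) = sqrt(6) + ((1/4)*(1/11)*221)*(-27) = sqrt(6) + (221/44)*(-27) = sqrt(6) - 5967/44 = -5967/44 + sqrt(6)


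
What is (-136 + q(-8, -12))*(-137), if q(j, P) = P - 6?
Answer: 21098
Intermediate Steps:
q(j, P) = -6 + P
(-136 + q(-8, -12))*(-137) = (-136 + (-6 - 12))*(-137) = (-136 - 18)*(-137) = -154*(-137) = 21098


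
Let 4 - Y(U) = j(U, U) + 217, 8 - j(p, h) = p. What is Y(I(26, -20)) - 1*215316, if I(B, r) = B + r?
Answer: -215531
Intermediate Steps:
j(p, h) = 8 - p
Y(U) = -221 + U (Y(U) = 4 - ((8 - U) + 217) = 4 - (225 - U) = 4 + (-225 + U) = -221 + U)
Y(I(26, -20)) - 1*215316 = (-221 + (26 - 20)) - 1*215316 = (-221 + 6) - 215316 = -215 - 215316 = -215531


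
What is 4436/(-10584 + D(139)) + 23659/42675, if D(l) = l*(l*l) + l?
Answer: 31740623983/57081525225 ≈ 0.55606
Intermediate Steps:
D(l) = l + l³ (D(l) = l*l² + l = l³ + l = l + l³)
4436/(-10584 + D(139)) + 23659/42675 = 4436/(-10584 + (139 + 139³)) + 23659/42675 = 4436/(-10584 + (139 + 2685619)) + 23659*(1/42675) = 4436/(-10584 + 2685758) + 23659/42675 = 4436/2675174 + 23659/42675 = 4436*(1/2675174) + 23659/42675 = 2218/1337587 + 23659/42675 = 31740623983/57081525225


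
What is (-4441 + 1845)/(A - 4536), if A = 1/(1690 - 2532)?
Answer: 2185832/3819313 ≈ 0.57231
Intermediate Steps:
A = -1/842 (A = 1/(-842) = -1/842 ≈ -0.0011876)
(-4441 + 1845)/(A - 4536) = (-4441 + 1845)/(-1/842 - 4536) = -2596/(-3819313/842) = -2596*(-842/3819313) = 2185832/3819313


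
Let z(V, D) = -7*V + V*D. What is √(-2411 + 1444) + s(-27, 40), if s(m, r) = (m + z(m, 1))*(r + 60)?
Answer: 13500 + I*√967 ≈ 13500.0 + 31.097*I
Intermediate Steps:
z(V, D) = -7*V + D*V
s(m, r) = -5*m*(60 + r) (s(m, r) = (m + m*(-7 + 1))*(r + 60) = (m + m*(-6))*(60 + r) = (m - 6*m)*(60 + r) = (-5*m)*(60 + r) = -5*m*(60 + r))
√(-2411 + 1444) + s(-27, 40) = √(-2411 + 1444) + 5*(-27)*(-60 - 1*40) = √(-967) + 5*(-27)*(-60 - 40) = I*√967 + 5*(-27)*(-100) = I*√967 + 13500 = 13500 + I*√967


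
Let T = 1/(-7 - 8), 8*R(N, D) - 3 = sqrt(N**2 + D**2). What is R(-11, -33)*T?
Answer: -1/40 - 11*sqrt(10)/120 ≈ -0.31488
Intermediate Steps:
R(N, D) = 3/8 + sqrt(D**2 + N**2)/8 (R(N, D) = 3/8 + sqrt(N**2 + D**2)/8 = 3/8 + sqrt(D**2 + N**2)/8)
T = -1/15 (T = 1/(-15) = -1/15 ≈ -0.066667)
R(-11, -33)*T = (3/8 + sqrt((-33)**2 + (-11)**2)/8)*(-1/15) = (3/8 + sqrt(1089 + 121)/8)*(-1/15) = (3/8 + sqrt(1210)/8)*(-1/15) = (3/8 + (11*sqrt(10))/8)*(-1/15) = (3/8 + 11*sqrt(10)/8)*(-1/15) = -1/40 - 11*sqrt(10)/120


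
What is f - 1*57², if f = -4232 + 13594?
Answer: 6113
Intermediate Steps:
f = 9362
f - 1*57² = 9362 - 1*57² = 9362 - 1*3249 = 9362 - 3249 = 6113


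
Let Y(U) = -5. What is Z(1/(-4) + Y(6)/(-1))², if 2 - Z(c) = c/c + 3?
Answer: 4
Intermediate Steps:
Z(c) = -2 (Z(c) = 2 - (c/c + 3) = 2 - (1 + 3) = 2 - 1*4 = 2 - 4 = -2)
Z(1/(-4) + Y(6)/(-1))² = (-2)² = 4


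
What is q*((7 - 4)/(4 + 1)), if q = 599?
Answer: 1797/5 ≈ 359.40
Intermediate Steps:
q*((7 - 4)/(4 + 1)) = 599*((7 - 4)/(4 + 1)) = 599*(3/5) = 599*(3*(⅕)) = 599*(⅗) = 1797/5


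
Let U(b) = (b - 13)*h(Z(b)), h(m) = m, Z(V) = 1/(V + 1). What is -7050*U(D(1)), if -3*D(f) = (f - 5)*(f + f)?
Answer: 218550/11 ≈ 19868.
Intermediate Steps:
D(f) = -2*f*(-5 + f)/3 (D(f) = -(f - 5)*(f + f)/3 = -(-5 + f)*2*f/3 = -2*f*(-5 + f)/3)
Z(V) = 1/(1 + V)
U(b) = (-13 + b)/(1 + b) (U(b) = (b - 13)/(1 + b) = (-13 + b)/(1 + b))
-7050*U(D(1)) = -7050*(-13 + (2/3)*1*(5 - 1*1))/(1 + (2/3)*1*(5 - 1*1)) = -7050*(-13 + (2/3)*1*(5 - 1))/(1 + (2/3)*1*(5 - 1)) = -7050*(-13 + (2/3)*1*4)/(1 + (2/3)*1*4) = -7050*(-13 + 8/3)/(1 + 8/3) = -7050*(-31)/(11/3*3) = -21150*(-31)/(11*3) = -7050*(-31/11) = 218550/11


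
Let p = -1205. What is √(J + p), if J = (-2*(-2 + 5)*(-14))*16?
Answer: √139 ≈ 11.790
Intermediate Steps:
J = 1344 (J = (-2*3*(-14))*16 = -6*(-14)*16 = 84*16 = 1344)
√(J + p) = √(1344 - 1205) = √139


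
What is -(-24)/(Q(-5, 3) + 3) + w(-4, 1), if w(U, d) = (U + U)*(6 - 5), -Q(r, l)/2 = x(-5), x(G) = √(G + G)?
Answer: -320/49 + 48*I*√10/49 ≈ -6.5306 + 3.0977*I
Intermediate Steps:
x(G) = √2*√G (x(G) = √(2*G) = √2*√G)
Q(r, l) = -2*I*√10 (Q(r, l) = -2*√2*√(-5) = -2*√2*I*√5 = -2*I*√10)
w(U, d) = 2*U (w(U, d) = (2*U)*1 = 2*U)
-(-24)/(Q(-5, 3) + 3) + w(-4, 1) = -(-24)/(-2*I*√10 + 3) + 2*(-4) = -(-24)/(3 - 2*I*√10) - 8 = 24/(3 - 2*I*√10) - 8 = -8 + 24/(3 - 2*I*√10)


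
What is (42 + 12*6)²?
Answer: 12996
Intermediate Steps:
(42 + 12*6)² = (42 + 72)² = 114² = 12996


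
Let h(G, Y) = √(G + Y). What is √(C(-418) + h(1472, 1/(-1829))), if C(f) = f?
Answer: √(-1398310738 + 5487*√547132547)/1829 ≈ 19.484*I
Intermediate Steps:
√(C(-418) + h(1472, 1/(-1829))) = √(-418 + √(1472 + 1/(-1829))) = √(-418 + √(1472 - 1/1829)) = √(-418 + √(2692287/1829)) = √(-418 + 3*√547132547/1829)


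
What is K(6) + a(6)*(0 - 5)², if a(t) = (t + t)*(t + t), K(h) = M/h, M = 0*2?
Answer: 3600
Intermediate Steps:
M = 0
K(h) = 0 (K(h) = 0/h = 0)
a(t) = 4*t² (a(t) = (2*t)*(2*t) = 4*t²)
K(6) + a(6)*(0 - 5)² = 0 + (4*6²)*(0 - 5)² = 0 + (4*36)*(-5)² = 0 + 144*25 = 0 + 3600 = 3600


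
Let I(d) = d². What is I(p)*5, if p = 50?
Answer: 12500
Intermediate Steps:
I(p)*5 = 50²*5 = 2500*5 = 12500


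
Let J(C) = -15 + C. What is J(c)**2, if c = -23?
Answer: 1444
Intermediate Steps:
J(c)**2 = (-15 - 23)**2 = (-38)**2 = 1444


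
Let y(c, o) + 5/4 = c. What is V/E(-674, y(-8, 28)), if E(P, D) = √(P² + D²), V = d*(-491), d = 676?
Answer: -1327664*√7269785/7269785 ≈ -492.41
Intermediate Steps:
y(c, o) = -5/4 + c
V = -331916 (V = 676*(-491) = -331916)
E(P, D) = √(D² + P²)
V/E(-674, y(-8, 28)) = -331916/√((-5/4 - 8)² + (-674)²) = -331916/√((-37/4)² + 454276) = -331916/√(1369/16 + 454276) = -331916*4*√7269785/7269785 = -1327664*√7269785/7269785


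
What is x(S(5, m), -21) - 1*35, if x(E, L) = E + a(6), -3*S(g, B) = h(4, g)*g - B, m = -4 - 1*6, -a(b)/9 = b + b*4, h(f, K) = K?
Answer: -950/3 ≈ -316.67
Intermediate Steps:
a(b) = -45*b (a(b) = -9*(b + b*4) = -9*(b + 4*b) = -45*b)
m = -10 (m = -4 - 6 = -10)
S(g, B) = -g²/3 + B/3 (S(g, B) = -(g*g - B)/3 = -(g² - B)/3 = -g²/3 + B/3)
x(E, L) = -270 + E (x(E, L) = E - 45*6 = E - 270 = -270 + E)
x(S(5, m), -21) - 1*35 = (-270 + (-⅓*5² + (⅓)*(-10))) - 1*35 = (-270 + (-⅓*25 - 10/3)) - 35 = (-270 + (-25/3 - 10/3)) - 35 = (-270 - 35/3) - 35 = -845/3 - 35 = -950/3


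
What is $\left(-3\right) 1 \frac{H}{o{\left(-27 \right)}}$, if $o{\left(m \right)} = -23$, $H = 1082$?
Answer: $\frac{3246}{23} \approx 141.13$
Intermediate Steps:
$\left(-3\right) 1 \frac{H}{o{\left(-27 \right)}} = \left(-3\right) 1 \frac{1082}{-23} = - 3 \cdot 1082 \left(- \frac{1}{23}\right) = \left(-3\right) \left(- \frac{1082}{23}\right) = \frac{3246}{23}$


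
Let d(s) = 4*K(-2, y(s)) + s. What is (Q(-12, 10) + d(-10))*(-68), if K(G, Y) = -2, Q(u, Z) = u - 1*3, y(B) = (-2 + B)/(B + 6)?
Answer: 2244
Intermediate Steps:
y(B) = (-2 + B)/(6 + B)
Q(u, Z) = -3 + u (Q(u, Z) = u - 3 = -3 + u)
d(s) = -8 + s (d(s) = 4*(-2) + s = -8 + s)
(Q(-12, 10) + d(-10))*(-68) = ((-3 - 12) + (-8 - 10))*(-68) = (-15 - 18)*(-68) = -33*(-68) = 2244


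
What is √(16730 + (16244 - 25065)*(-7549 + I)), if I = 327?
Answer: 2*√15930498 ≈ 7982.6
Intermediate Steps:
√(16730 + (16244 - 25065)*(-7549 + I)) = √(16730 + (16244 - 25065)*(-7549 + 327)) = √(16730 - 8821*(-7222)) = √(16730 + 63705262) = √63721992 = 2*√15930498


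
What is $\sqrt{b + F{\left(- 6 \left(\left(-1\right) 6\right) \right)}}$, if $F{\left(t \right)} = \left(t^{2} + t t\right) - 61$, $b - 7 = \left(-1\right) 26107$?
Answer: $7 i \sqrt{481} \approx 153.52 i$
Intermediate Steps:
$b = -26100$ ($b = 7 - 26107 = -26100$)
$F{\left(t \right)} = -61 + 2 t^{2}$ ($F{\left(t \right)} = \left(t^{2} + t^{2}\right) - 61 = 2 t^{2} - 61 = -61 + 2 t^{2}$)
$\sqrt{b + F{\left(- 6 \left(\left(-1\right) 6\right) \right)}} = \sqrt{-26100 - \left(61 - 2 \left(- 6 \left(\left(-1\right) 6\right)\right)^{2}\right)} = \sqrt{-26100 - \left(61 - 2 \left(\left(-6\right) \left(-6\right)\right)^{2}\right)} = \sqrt{-26100 - \left(61 - 2 \cdot 36^{2}\right)} = \sqrt{-26100 + \left(-61 + 2 \cdot 1296\right)} = \sqrt{-26100 + \left(-61 + 2592\right)} = \sqrt{-26100 + 2531} = \sqrt{-23569} = 7 i \sqrt{481}$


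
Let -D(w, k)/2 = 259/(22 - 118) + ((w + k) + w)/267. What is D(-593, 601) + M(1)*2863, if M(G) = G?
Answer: 12272507/4272 ≈ 2872.8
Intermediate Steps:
D(w, k) = 259/48 - 4*w/267 - 2*k/267 (D(w, k) = -2*(259/(22 - 118) + ((w + k) + w)/267) = -2*(259/(-96) + ((k + w) + w)*(1/267)) = -2*(259*(-1/96) + (k + 2*w)*(1/267)) = -2*(-259/96 + (k/267 + 2*w/267)) = -2*(-259/96 + k/267 + 2*w/267) = 259/48 - 4*w/267 - 2*k/267)
D(-593, 601) + M(1)*2863 = (259/48 - 4/267*(-593) - 2/267*601) + 1*2863 = (259/48 + 2372/267 - 1202/267) + 2863 = 41771/4272 + 2863 = 12272507/4272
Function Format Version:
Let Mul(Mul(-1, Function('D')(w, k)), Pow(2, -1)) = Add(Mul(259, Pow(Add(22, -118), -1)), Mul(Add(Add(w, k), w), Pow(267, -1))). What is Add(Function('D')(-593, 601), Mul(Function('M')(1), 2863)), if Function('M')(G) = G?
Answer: Rational(12272507, 4272) ≈ 2872.8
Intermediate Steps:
Function('D')(w, k) = Add(Rational(259, 48), Mul(Rational(-4, 267), w), Mul(Rational(-2, 267), k)) (Function('D')(w, k) = Mul(-2, Add(Mul(259, Pow(Add(22, -118), -1)), Mul(Add(Add(w, k), w), Pow(267, -1)))) = Mul(-2, Add(Mul(259, Pow(-96, -1)), Mul(Add(Add(k, w), w), Rational(1, 267)))) = Mul(-2, Add(Mul(259, Rational(-1, 96)), Mul(Add(k, Mul(2, w)), Rational(1, 267)))) = Mul(-2, Add(Rational(-259, 96), Add(Mul(Rational(1, 267), k), Mul(Rational(2, 267), w)))) = Mul(-2, Add(Rational(-259, 96), Mul(Rational(1, 267), k), Mul(Rational(2, 267), w))) = Add(Rational(259, 48), Mul(Rational(-4, 267), w), Mul(Rational(-2, 267), k)))
Add(Function('D')(-593, 601), Mul(Function('M')(1), 2863)) = Add(Add(Rational(259, 48), Mul(Rational(-4, 267), -593), Mul(Rational(-2, 267), 601)), Mul(1, 2863)) = Add(Add(Rational(259, 48), Rational(2372, 267), Rational(-1202, 267)), 2863) = Add(Rational(41771, 4272), 2863) = Rational(12272507, 4272)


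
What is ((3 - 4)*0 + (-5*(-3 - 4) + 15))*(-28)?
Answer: -1400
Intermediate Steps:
((3 - 4)*0 + (-5*(-3 - 4) + 15))*(-28) = (-1*0 + (-5*(-7) + 15))*(-28) = (0 + (35 + 15))*(-28) = (0 + 50)*(-28) = 50*(-28) = -1400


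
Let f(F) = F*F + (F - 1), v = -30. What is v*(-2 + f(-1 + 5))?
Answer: -510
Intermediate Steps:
f(F) = -1 + F + F**2 (f(F) = F**2 + (-1 + F) = -1 + F + F**2)
v*(-2 + f(-1 + 5)) = -30*(-2 + (-1 + (-1 + 5) + (-1 + 5)**2)) = -30*(-2 + (-1 + 4 + 4**2)) = -30*(-2 + (-1 + 4 + 16)) = -30*(-2 + 19) = -30*17 = -510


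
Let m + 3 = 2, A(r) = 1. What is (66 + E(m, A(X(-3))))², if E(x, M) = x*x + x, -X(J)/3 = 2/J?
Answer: 4356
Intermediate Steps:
X(J) = -6/J
m = -1 (m = -3 + 2 = -1)
E(x, M) = x + x² (E(x, M) = x² + x = x + x²)
(66 + E(m, A(X(-3))))² = (66 - (1 - 1))² = (66 - 1*0)² = (66 + 0)² = 66² = 4356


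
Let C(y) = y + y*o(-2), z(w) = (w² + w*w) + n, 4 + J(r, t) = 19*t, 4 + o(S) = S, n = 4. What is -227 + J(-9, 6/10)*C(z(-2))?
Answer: -671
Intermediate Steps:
o(S) = -4 + S
J(r, t) = -4 + 19*t
z(w) = 4 + 2*w² (z(w) = (w² + w*w) + 4 = (w² + w²) + 4 = 2*w² + 4 = 4 + 2*w²)
C(y) = -5*y (C(y) = y + y*(-4 - 2) = y + y*(-6) = y - 6*y = -5*y)
-227 + J(-9, 6/10)*C(z(-2)) = -227 + (-4 + 19*(6/10))*(-5*(4 + 2*(-2)²)) = -227 + (-4 + 19*(6*(⅒)))*(-5*(4 + 2*4)) = -227 + (-4 + 19*(⅗))*(-5*(4 + 8)) = -227 + (-4 + 57/5)*(-5*12) = -227 + (37/5)*(-60) = -227 - 444 = -671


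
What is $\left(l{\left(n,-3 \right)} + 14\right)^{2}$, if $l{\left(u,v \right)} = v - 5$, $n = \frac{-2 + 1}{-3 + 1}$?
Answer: $36$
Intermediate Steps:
$n = \frac{1}{2}$ ($n = - \frac{1}{-2} = \left(-1\right) \left(- \frac{1}{2}\right) = \frac{1}{2} \approx 0.5$)
$l{\left(u,v \right)} = -5 + v$
$\left(l{\left(n,-3 \right)} + 14\right)^{2} = \left(\left(-5 - 3\right) + 14\right)^{2} = \left(-8 + 14\right)^{2} = 6^{2} = 36$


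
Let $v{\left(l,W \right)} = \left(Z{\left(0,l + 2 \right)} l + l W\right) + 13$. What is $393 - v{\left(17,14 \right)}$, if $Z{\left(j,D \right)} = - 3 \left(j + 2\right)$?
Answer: $244$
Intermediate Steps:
$Z{\left(j,D \right)} = -6 - 3 j$ ($Z{\left(j,D \right)} = - 3 \left(2 + j\right) = -6 - 3 j$)
$v{\left(l,W \right)} = 13 - 6 l + W l$ ($v{\left(l,W \right)} = \left(\left(-6 - 0\right) l + l W\right) + 13 = \left(\left(-6 + 0\right) l + W l\right) + 13 = \left(- 6 l + W l\right) + 13 = 13 - 6 l + W l$)
$393 - v{\left(17,14 \right)} = 393 - \left(13 - 102 + 14 \cdot 17\right) = 393 - \left(13 - 102 + 238\right) = 393 - 149 = 244$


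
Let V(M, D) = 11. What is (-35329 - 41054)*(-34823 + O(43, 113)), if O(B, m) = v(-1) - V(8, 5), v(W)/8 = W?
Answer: 2661336486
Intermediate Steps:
v(W) = 8*W
O(B, m) = -19 (O(B, m) = 8*(-1) - 1*11 = -8 - 11 = -19)
(-35329 - 41054)*(-34823 + O(43, 113)) = (-35329 - 41054)*(-34823 - 19) = -76383*(-34842) = 2661336486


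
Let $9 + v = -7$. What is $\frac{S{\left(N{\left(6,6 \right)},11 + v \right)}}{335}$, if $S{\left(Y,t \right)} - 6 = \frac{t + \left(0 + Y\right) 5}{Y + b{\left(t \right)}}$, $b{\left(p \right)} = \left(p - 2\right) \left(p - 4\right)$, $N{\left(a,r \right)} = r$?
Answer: $\frac{439}{23115} \approx 0.018992$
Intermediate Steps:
$v = -16$ ($v = -9 - 7 = -16$)
$b{\left(p \right)} = \left(-4 + p\right) \left(-2 + p\right)$ ($b{\left(p \right)} = \left(-2 + p\right) \left(-4 + p\right) = \left(-4 + p\right) \left(-2 + p\right)$)
$S{\left(Y,t \right)} = 6 + \frac{t + 5 Y}{8 + Y + t^{2} - 6 t}$ ($S{\left(Y,t \right)} = 6 + \frac{t + \left(0 + Y\right) 5}{Y + \left(8 + t^{2} - 6 t\right)} = 6 + \frac{t + Y 5}{8 + Y + t^{2} - 6 t} = 6 + \frac{t + 5 Y}{8 + Y + t^{2} - 6 t}$)
$\frac{S{\left(N{\left(6,6 \right)},11 + v \right)}}{335} = \frac{\frac{1}{8 + 6 + \left(11 - 16\right)^{2} - 6 \left(11 - 16\right)} \left(48 - 35 \left(11 - 16\right) + 6 \left(11 - 16\right)^{2} + 11 \cdot 6\right)}{335} = \frac{48 - -175 + 6 \left(-5\right)^{2} + 66}{8 + 6 + \left(-5\right)^{2} - -30} \cdot \frac{1}{335} = \frac{48 + 175 + 6 \cdot 25 + 66}{8 + 6 + 25 + 30} \cdot \frac{1}{335} = \frac{48 + 175 + 150 + 66}{69} \cdot \frac{1}{335} = \frac{1}{69} \cdot 439 \cdot \frac{1}{335} = \frac{439}{69} \cdot \frac{1}{335} = \frac{439}{23115}$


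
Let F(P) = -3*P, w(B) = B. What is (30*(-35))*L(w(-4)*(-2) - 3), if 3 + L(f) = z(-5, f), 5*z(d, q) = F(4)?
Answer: 5670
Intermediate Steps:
z(d, q) = -12/5 (z(d, q) = (-3*4)/5 = (⅕)*(-12) = -12/5)
L(f) = -27/5 (L(f) = -3 - 12/5 = -27/5)
(30*(-35))*L(w(-4)*(-2) - 3) = (30*(-35))*(-27/5) = -1050*(-27/5) = 5670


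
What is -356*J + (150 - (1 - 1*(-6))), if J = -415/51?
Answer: 155033/51 ≈ 3039.9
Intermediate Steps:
J = -415/51 (J = -415*1/51 = -415/51 ≈ -8.1373)
-356*J + (150 - (1 - 1*(-6))) = -356*(-415/51) + (150 - (1 - 1*(-6))) = 147740/51 + (150 - (1 + 6)) = 147740/51 + (150 - 1*7) = 147740/51 + (150 - 7) = 147740/51 + 143 = 155033/51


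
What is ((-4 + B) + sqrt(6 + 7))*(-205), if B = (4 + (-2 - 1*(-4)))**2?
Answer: -6560 - 205*sqrt(13) ≈ -7299.1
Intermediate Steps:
B = 36 (B = (4 + (-2 + 4))**2 = (4 + 2)**2 = 6**2 = 36)
((-4 + B) + sqrt(6 + 7))*(-205) = ((-4 + 36) + sqrt(6 + 7))*(-205) = (32 + sqrt(13))*(-205) = -6560 - 205*sqrt(13)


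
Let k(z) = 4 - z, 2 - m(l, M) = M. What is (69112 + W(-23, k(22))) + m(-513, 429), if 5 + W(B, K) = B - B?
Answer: 68680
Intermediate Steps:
m(l, M) = 2 - M
W(B, K) = -5 (W(B, K) = -5 + (B - B) = -5 + 0 = -5)
(69112 + W(-23, k(22))) + m(-513, 429) = (69112 - 5) + (2 - 1*429) = 69107 + (2 - 429) = 69107 - 427 = 68680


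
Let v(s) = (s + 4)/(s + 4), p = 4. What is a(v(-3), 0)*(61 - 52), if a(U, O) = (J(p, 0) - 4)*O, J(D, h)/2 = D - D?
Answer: 0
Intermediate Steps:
J(D, h) = 0 (J(D, h) = 2*(D - D) = 2*0 = 0)
v(s) = 1 (v(s) = (4 + s)/(4 + s) = 1)
a(U, O) = -4*O (a(U, O) = (0 - 4)*O = -4*O)
a(v(-3), 0)*(61 - 52) = (-4*0)*(61 - 52) = 0*9 = 0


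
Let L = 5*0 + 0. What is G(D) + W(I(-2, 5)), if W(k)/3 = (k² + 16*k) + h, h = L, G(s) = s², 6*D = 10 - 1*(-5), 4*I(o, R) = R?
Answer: 1135/16 ≈ 70.938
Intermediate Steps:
I(o, R) = R/4
L = 0 (L = 0 + 0 = 0)
D = 5/2 (D = (10 - 1*(-5))/6 = (10 + 5)/6 = (⅙)*15 = 5/2 ≈ 2.5000)
h = 0
W(k) = 3*k² + 48*k (W(k) = 3*((k² + 16*k) + 0) = 3*(k² + 16*k) = 3*k² + 48*k)
G(D) + W(I(-2, 5)) = (5/2)² + 3*((¼)*5)*(16 + (¼)*5) = 25/4 + 3*(5/4)*(16 + 5/4) = 25/4 + 3*(5/4)*(69/4) = 25/4 + 1035/16 = 1135/16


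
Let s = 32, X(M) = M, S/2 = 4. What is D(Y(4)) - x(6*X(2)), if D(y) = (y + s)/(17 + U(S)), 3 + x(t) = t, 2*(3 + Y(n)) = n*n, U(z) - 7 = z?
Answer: -251/32 ≈ -7.8438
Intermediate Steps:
S = 8 (S = 2*4 = 8)
U(z) = 7 + z
Y(n) = -3 + n**2/2 (Y(n) = -3 + (n*n)/2 = -3 + n**2/2)
x(t) = -3 + t
D(y) = 1 + y/32 (D(y) = (y + 32)/(17 + (7 + 8)) = (32 + y)/(17 + 15) = (32 + y)/32 = (32 + y)*(1/32) = 1 + y/32)
D(Y(4)) - x(6*X(2)) = (1 + (-3 + (1/2)*4**2)/32) - (-3 + 6*2) = (1 + (-3 + (1/2)*16)/32) - (-3 + 12) = (1 + (-3 + 8)/32) - 1*9 = (1 + (1/32)*5) - 9 = (1 + 5/32) - 9 = 37/32 - 9 = -251/32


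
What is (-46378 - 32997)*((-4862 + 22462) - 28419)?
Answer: 858758125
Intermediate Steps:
(-46378 - 32997)*((-4862 + 22462) - 28419) = -79375*(17600 - 28419) = -79375*(-10819) = 858758125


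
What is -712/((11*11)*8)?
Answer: -89/121 ≈ -0.73554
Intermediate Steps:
-712/((11*11)*8) = -712/(121*8) = -712/968 = -712*1/968 = -89/121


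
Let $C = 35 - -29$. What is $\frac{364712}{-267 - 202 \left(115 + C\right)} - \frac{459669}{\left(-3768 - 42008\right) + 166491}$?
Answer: $- \frac{1736275783}{125629825} \approx -13.821$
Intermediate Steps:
$C = 64$ ($C = 35 + 29 = 64$)
$\frac{364712}{-267 - 202 \left(115 + C\right)} - \frac{459669}{\left(-3768 - 42008\right) + 166491} = \frac{364712}{-267 - 202 \left(115 + 64\right)} - \frac{459669}{\left(-3768 - 42008\right) + 166491} = \frac{364712}{-267 - 36158} - \frac{459669}{-45776 + 166491} = \frac{364712}{-267 - 36158} - \frac{459669}{120715} = \frac{364712}{-36425} - \frac{65667}{17245} = 364712 \left(- \frac{1}{36425}\right) - \frac{65667}{17245} = - \frac{364712}{36425} - \frac{65667}{17245} = - \frac{1736275783}{125629825}$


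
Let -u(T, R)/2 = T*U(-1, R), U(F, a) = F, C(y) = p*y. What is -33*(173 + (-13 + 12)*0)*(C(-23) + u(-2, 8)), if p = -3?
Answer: -371085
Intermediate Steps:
C(y) = -3*y
u(T, R) = 2*T (u(T, R) = -2*T*(-1) = -(-2)*T = 2*T)
-33*(173 + (-13 + 12)*0)*(C(-23) + u(-2, 8)) = -33*(173 + (-13 + 12)*0)*(-3*(-23) + 2*(-2)) = -33*(173 - 1*0)*(69 - 4) = -33*(173 + 0)*65 = -5709*65 = -33*11245 = -371085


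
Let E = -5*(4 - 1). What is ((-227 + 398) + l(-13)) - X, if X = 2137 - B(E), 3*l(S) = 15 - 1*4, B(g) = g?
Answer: -5932/3 ≈ -1977.3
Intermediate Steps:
E = -15 (E = -5*3 = -15)
l(S) = 11/3 (l(S) = (15 - 1*4)/3 = (15 - 4)/3 = (⅓)*11 = 11/3)
X = 2152 (X = 2137 - 1*(-15) = 2137 + 15 = 2152)
((-227 + 398) + l(-13)) - X = ((-227 + 398) + 11/3) - 1*2152 = (171 + 11/3) - 2152 = 524/3 - 2152 = -5932/3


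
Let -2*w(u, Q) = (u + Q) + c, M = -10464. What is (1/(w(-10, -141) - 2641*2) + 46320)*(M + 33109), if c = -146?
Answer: 10769224633510/10267 ≈ 1.0489e+9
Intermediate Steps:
w(u, Q) = 73 - Q/2 - u/2 (w(u, Q) = -((u + Q) - 146)/2 = -((Q + u) - 146)/2 = -(-146 + Q + u)/2 = 73 - Q/2 - u/2)
(1/(w(-10, -141) - 2641*2) + 46320)*(M + 33109) = (1/((73 - ½*(-141) - ½*(-10)) - 2641*2) + 46320)*(-10464 + 33109) = (1/((73 + 141/2 + 5) - 5282) + 46320)*22645 = (1/(297/2 - 5282) + 46320)*22645 = (1/(-10267/2) + 46320)*22645 = (-2/10267 + 46320)*22645 = (475567438/10267)*22645 = 10769224633510/10267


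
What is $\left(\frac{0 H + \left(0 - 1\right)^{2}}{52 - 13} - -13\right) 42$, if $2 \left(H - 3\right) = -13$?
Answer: $\frac{7112}{13} \approx 547.08$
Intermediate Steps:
$H = - \frac{7}{2}$ ($H = 3 + \frac{1}{2} \left(-13\right) = 3 - \frac{13}{2} = - \frac{7}{2} \approx -3.5$)
$\left(\frac{0 H + \left(0 - 1\right)^{2}}{52 - 13} - -13\right) 42 = \left(\frac{0 \left(- \frac{7}{2}\right) + \left(0 - 1\right)^{2}}{52 - 13} - -13\right) 42 = \left(\frac{0 + \left(-1\right)^{2}}{39} + \left(-57 + 70\right)\right) 42 = \left(\left(0 + 1\right) \frac{1}{39} + 13\right) 42 = \left(1 \cdot \frac{1}{39} + 13\right) 42 = \left(\frac{1}{39} + 13\right) 42 = \frac{508}{39} \cdot 42 = \frac{7112}{13}$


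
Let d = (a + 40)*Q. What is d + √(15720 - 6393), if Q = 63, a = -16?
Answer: 1512 + √9327 ≈ 1608.6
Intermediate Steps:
d = 1512 (d = (-16 + 40)*63 = 24*63 = 1512)
d + √(15720 - 6393) = 1512 + √(15720 - 6393) = 1512 + √9327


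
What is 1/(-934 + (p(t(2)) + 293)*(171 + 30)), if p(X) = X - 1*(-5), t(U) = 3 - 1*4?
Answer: 1/58763 ≈ 1.7018e-5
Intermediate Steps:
t(U) = -1 (t(U) = 3 - 4 = -1)
p(X) = 5 + X (p(X) = X + 5 = 5 + X)
1/(-934 + (p(t(2)) + 293)*(171 + 30)) = 1/(-934 + ((5 - 1) + 293)*(171 + 30)) = 1/(-934 + (4 + 293)*201) = 1/(-934 + 297*201) = 1/(-934 + 59697) = 1/58763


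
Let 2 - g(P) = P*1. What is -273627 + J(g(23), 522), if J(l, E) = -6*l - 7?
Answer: -273508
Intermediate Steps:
g(P) = 2 - P
J(l, E) = -7 - 6*l
-273627 + J(g(23), 522) = -273627 + (-7 - 6*(2 - 1*23)) = -273627 + (-7 - 6*(2 - 23)) = -273627 + (-7 - 6*(-21)) = -273627 + (-7 + 126) = -273627 + 119 = -273508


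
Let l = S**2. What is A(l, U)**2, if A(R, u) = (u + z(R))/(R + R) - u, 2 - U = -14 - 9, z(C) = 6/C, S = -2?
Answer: 120409/256 ≈ 470.35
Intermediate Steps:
U = 25 (U = 2 - (-14 - 9) = 2 - 1*(-23) = 2 + 23 = 25)
l = 4 (l = (-2)**2 = 4)
A(R, u) = -u + (u + 6/R)/(2*R) (A(R, u) = (u + 6/R)/(R + R) - u = (u + 6/R)/((2*R)) - u = (u + 6/R)*(1/(2*R)) - u = (u + 6/R)/(2*R) - u = -u + (u + 6/R)/(2*R))
A(l, U)**2 = (-1*25 + 3/4**2 + (1/2)*25/4)**2 = (-25 + 3*(1/16) + (1/2)*25*(1/4))**2 = (-25 + 3/16 + 25/8)**2 = (-347/16)**2 = 120409/256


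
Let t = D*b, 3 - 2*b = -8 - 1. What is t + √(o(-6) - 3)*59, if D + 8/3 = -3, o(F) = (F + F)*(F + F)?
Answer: -34 + 59*√141 ≈ 666.59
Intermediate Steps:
o(F) = 4*F² (o(F) = (2*F)*(2*F) = 4*F²)
D = -17/3 (D = -8/3 - 3 = -17/3 ≈ -5.6667)
b = 6 (b = 3/2 - (-8 - 1)/2 = 3/2 - ½*(-9) = 3/2 + 9/2 = 6)
t = -34 (t = -17/3*6 = -34)
t + √(o(-6) - 3)*59 = -34 + √(4*(-6)² - 3)*59 = -34 + √(4*36 - 3)*59 = -34 + √(144 - 3)*59 = -34 + √141*59 = -34 + 59*√141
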